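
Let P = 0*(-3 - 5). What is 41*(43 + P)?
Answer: 1763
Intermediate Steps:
P = 0 (P = 0*(-8) = 0)
41*(43 + P) = 41*(43 + 0) = 41*43 = 1763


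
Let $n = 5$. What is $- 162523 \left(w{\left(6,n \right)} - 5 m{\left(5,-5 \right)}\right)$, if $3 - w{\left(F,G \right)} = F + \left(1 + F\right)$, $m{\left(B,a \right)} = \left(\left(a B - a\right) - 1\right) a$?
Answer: $86949805$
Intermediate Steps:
$m{\left(B,a \right)} = a \left(-1 - a + B a\right)$ ($m{\left(B,a \right)} = \left(\left(B a - a\right) - 1\right) a = \left(\left(- a + B a\right) - 1\right) a = \left(-1 - a + B a\right) a = a \left(-1 - a + B a\right)$)
$w{\left(F,G \right)} = 2 - 2 F$ ($w{\left(F,G \right)} = 3 - \left(F + \left(1 + F\right)\right) = 3 - \left(1 + 2 F\right) = 2 - 2 F$)
$- 162523 \left(w{\left(6,n \right)} - 5 m{\left(5,-5 \right)}\right) = - 162523 \left(\left(2 - 12\right) - 5 \left(- 5 \left(-1 - -5 + 5 \left(-5\right)\right)\right)\right) = - 162523 \left(\left(2 - 12\right) - 5 \left(- 5 \left(-1 + 5 - 25\right)\right)\right) = - 162523 \left(-10 - 5 \left(\left(-5\right) \left(-21\right)\right)\right) = - 162523 \left(-10 - 525\right) = \left(-162523\right) \left(-535\right) = 86949805$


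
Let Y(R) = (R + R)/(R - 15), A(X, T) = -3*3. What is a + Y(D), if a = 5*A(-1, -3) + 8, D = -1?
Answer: -295/8 ≈ -36.875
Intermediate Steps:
A(X, T) = -9
Y(R) = 2*R/(-15 + R) (Y(R) = (2*R)/(-15 + R) = 2*R/(-15 + R))
a = -37 (a = 5*(-9) + 8 = -45 + 8 = -37)
a + Y(D) = -37 + 2*(-1)/(-15 - 1) = -37 + 2*(-1)/(-16) = -37 + 2*(-1)*(-1/16) = -37 + ⅛ = -295/8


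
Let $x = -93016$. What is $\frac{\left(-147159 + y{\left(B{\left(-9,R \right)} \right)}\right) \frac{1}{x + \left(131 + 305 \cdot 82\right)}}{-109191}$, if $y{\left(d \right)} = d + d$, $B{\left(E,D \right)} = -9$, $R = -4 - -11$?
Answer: $- \frac{16353}{823482125} \approx -1.9858 \cdot 10^{-5}$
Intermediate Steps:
$R = 7$ ($R = -4 + 11 = 7$)
$y{\left(d \right)} = 2 d$
$\frac{\left(-147159 + y{\left(B{\left(-9,R \right)} \right)}\right) \frac{1}{x + \left(131 + 305 \cdot 82\right)}}{-109191} = \frac{\left(-147159 + 2 \left(-9\right)\right) \frac{1}{-93016 + \left(131 + 305 \cdot 82\right)}}{-109191} = \frac{-147159 - 18}{-93016 + \left(131 + 25010\right)} \left(- \frac{1}{109191}\right) = - \frac{147177}{-93016 + 25141} \left(- \frac{1}{109191}\right) = - \frac{147177}{-67875} \left(- \frac{1}{109191}\right) = \left(-147177\right) \left(- \frac{1}{67875}\right) \left(- \frac{1}{109191}\right) = \frac{49059}{22625} \left(- \frac{1}{109191}\right) = - \frac{16353}{823482125}$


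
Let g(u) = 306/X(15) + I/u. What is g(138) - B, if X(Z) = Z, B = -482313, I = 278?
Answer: 166405718/345 ≈ 4.8234e+5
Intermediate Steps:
g(u) = 102/5 + 278/u (g(u) = 306/15 + 278/u = 306*(1/15) + 278/u = 102/5 + 278/u)
g(138) - B = (102/5 + 278/138) - 1*(-482313) = (102/5 + 278*(1/138)) + 482313 = (102/5 + 139/69) + 482313 = 7733/345 + 482313 = 166405718/345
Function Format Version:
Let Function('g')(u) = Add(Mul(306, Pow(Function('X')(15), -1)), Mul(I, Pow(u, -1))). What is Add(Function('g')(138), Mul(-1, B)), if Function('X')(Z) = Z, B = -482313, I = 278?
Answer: Rational(166405718, 345) ≈ 4.8234e+5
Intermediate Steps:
Function('g')(u) = Add(Rational(102, 5), Mul(278, Pow(u, -1))) (Function('g')(u) = Add(Mul(306, Pow(15, -1)), Mul(278, Pow(u, -1))) = Add(Mul(306, Rational(1, 15)), Mul(278, Pow(u, -1))) = Add(Rational(102, 5), Mul(278, Pow(u, -1))))
Add(Function('g')(138), Mul(-1, B)) = Add(Add(Rational(102, 5), Mul(278, Pow(138, -1))), Mul(-1, -482313)) = Add(Add(Rational(102, 5), Mul(278, Rational(1, 138))), 482313) = Add(Add(Rational(102, 5), Rational(139, 69)), 482313) = Add(Rational(7733, 345), 482313) = Rational(166405718, 345)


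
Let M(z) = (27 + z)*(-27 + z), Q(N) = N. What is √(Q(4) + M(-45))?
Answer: 10*√13 ≈ 36.056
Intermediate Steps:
M(z) = (-27 + z)*(27 + z)
√(Q(4) + M(-45)) = √(4 + (-729 + (-45)²)) = √(4 + (-729 + 2025)) = √(4 + 1296) = √1300 = 10*√13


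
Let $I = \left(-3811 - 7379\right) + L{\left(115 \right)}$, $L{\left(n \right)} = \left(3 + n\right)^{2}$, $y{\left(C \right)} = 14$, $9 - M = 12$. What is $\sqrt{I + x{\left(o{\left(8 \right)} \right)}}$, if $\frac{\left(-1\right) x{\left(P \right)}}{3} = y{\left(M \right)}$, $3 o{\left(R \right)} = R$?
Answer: $2 \sqrt{673} \approx 51.884$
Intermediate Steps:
$M = -3$ ($M = 9 - 12 = -3$)
$o{\left(R \right)} = \frac{R}{3}$
$x{\left(P \right)} = -42$ ($x{\left(P \right)} = \left(-3\right) 14 = -42$)
$I = 2734$ ($I = \left(-3811 - 7379\right) + \left(3 + 115\right)^{2} = -11190 + 118^{2} = -11190 + 13924 = 2734$)
$\sqrt{I + x{\left(o{\left(8 \right)} \right)}} = \sqrt{2734 - 42} = \sqrt{2692} = 2 \sqrt{673}$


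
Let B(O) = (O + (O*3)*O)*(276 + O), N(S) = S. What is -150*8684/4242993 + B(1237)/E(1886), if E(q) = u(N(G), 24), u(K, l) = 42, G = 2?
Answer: 4912897001571016/29700951 ≈ 1.6541e+8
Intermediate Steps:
E(q) = 42
B(O) = (276 + O)*(O + 3*O**2) (B(O) = (O + (3*O)*O)*(276 + O) = (O + 3*O**2)*(276 + O) = (276 + O)*(O + 3*O**2))
-150*8684/4242993 + B(1237)/E(1886) = -150*8684/4242993 + (1237*(276 + 3*1237**2 + 829*1237))/42 = -1302600*1/4242993 + (1237*(276 + 3*1530169 + 1025473))*(1/42) = -434200/1414331 + (1237*(276 + 4590507 + 1025473))*(1/42) = -434200/1414331 + (1237*5616256)*(1/42) = -434200/1414331 + 6947308672*(1/42) = -434200/1414331 + 3473654336/21 = 4912897001571016/29700951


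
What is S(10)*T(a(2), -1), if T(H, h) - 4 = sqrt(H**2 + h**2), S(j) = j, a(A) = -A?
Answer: 40 + 10*sqrt(5) ≈ 62.361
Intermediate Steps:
T(H, h) = 4 + sqrt(H**2 + h**2)
S(10)*T(a(2), -1) = 10*(4 + sqrt((-1*2)**2 + (-1)**2)) = 10*(4 + sqrt((-2)**2 + 1)) = 10*(4 + sqrt(4 + 1)) = 10*(4 + sqrt(5)) = 40 + 10*sqrt(5)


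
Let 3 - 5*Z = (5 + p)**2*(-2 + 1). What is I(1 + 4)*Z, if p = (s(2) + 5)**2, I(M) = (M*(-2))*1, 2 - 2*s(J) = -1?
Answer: -35769/8 ≈ -4471.1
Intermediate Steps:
s(J) = 3/2 (s(J) = 1 - 1/2*(-1) = 1 + 1/2 = 3/2)
I(M) = -2*M (I(M) = -2*M*1 = -2*M)
p = 169/4 (p = (3/2 + 5)**2 = (13/2)**2 = 169/4 ≈ 42.250)
Z = 35769/80 (Z = 3/5 - (5 + 169/4)**2*(-2 + 1)/5 = 3/5 - (189/4)**2*(-1)/5 = 3/5 - 35721*(-1)/80 = 3/5 - 1/5*(-35721/16) = 3/5 + 35721/80 = 35769/80 ≈ 447.11)
I(1 + 4)*Z = -2*(1 + 4)*(35769/80) = -2*5*(35769/80) = -10*35769/80 = -35769/8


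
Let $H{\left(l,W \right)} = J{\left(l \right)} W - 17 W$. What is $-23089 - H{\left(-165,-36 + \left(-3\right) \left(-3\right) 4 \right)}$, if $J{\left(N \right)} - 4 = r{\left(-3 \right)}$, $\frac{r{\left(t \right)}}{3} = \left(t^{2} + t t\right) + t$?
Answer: $-23089$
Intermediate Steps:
$r{\left(t \right)} = 3 t + 6 t^{2}$ ($r{\left(t \right)} = 3 \left(\left(t^{2} + t t\right) + t\right) = 3 \left(\left(t^{2} + t^{2}\right) + t\right) = 3 \left(2 t^{2} + t\right) = 3 \left(t + 2 t^{2}\right) = 3 t + 6 t^{2}$)
$J{\left(N \right)} = 49$ ($J{\left(N \right)} = 4 + 3 \left(-3\right) \left(1 + 2 \left(-3\right)\right) = 4 + 3 \left(-3\right) \left(1 - 6\right) = 4 + 3 \left(-3\right) \left(-5\right) = 4 + 45 = 49$)
$H{\left(l,W \right)} = 32 W$ ($H{\left(l,W \right)} = 49 W - 17 W = 32 W$)
$-23089 - H{\left(-165,-36 + \left(-3\right) \left(-3\right) 4 \right)} = -23089 - 32 \left(-36 + \left(-3\right) \left(-3\right) 4\right) = -23089 - 32 \left(-36 + 9 \cdot 4\right) = -23089 - 32 \left(-36 + 36\right) = -23089 - 32 \cdot 0 = -23089 - 0 = -23089 + 0 = -23089$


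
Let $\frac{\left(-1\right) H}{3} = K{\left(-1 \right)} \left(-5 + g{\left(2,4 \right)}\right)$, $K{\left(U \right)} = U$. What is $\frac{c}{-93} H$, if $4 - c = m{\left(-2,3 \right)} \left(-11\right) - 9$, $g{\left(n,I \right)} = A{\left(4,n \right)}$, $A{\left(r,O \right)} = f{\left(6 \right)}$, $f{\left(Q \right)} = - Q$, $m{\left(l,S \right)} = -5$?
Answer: $- \frac{462}{31} \approx -14.903$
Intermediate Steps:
$A{\left(r,O \right)} = -6$ ($A{\left(r,O \right)} = \left(-1\right) 6 = -6$)
$g{\left(n,I \right)} = -6$
$c = -42$ ($c = 4 - \left(\left(-5\right) \left(-11\right) - 9\right) = 4 - \left(55 - 9\right) = 4 - 46 = -42$)
$H = -33$ ($H = - 3 \left(- (-5 - 6)\right) = - 3 \left(\left(-1\right) \left(-11\right)\right) = \left(-3\right) 11 = -33$)
$\frac{c}{-93} H = - \frac{42}{-93} \left(-33\right) = \left(-42\right) \left(- \frac{1}{93}\right) \left(-33\right) = \frac{14}{31} \left(-33\right) = - \frac{462}{31}$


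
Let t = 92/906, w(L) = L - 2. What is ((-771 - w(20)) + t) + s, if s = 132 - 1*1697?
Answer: -1066316/453 ≈ -2353.9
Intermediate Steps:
w(L) = -2 + L
s = -1565 (s = 132 - 1697 = -1565)
t = 46/453 (t = 92*(1/906) = 46/453 ≈ 0.10155)
((-771 - w(20)) + t) + s = ((-771 - (-2 + 20)) + 46/453) - 1565 = ((-771 - 1*18) + 46/453) - 1565 = ((-771 - 18) + 46/453) - 1565 = (-789 + 46/453) - 1565 = -357371/453 - 1565 = -1066316/453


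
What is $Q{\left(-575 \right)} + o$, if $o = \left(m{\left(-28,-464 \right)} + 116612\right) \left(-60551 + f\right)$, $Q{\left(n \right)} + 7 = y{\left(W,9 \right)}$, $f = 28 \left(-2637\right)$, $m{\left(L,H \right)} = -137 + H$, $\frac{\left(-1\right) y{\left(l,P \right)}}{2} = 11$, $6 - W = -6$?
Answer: $-15590370286$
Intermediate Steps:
$W = 12$ ($W = 6 - -6 = 6 + 6 = 12$)
$y{\left(l,P \right)} = -22$ ($y{\left(l,P \right)} = \left(-2\right) 11 = -22$)
$f = -73836$
$Q{\left(n \right)} = -29$ ($Q{\left(n \right)} = -7 - 22 = -29$)
$o = -15590370257$ ($o = \left(\left(-137 - 464\right) + 116612\right) \left(-60551 - 73836\right) = \left(-601 + 116612\right) \left(-134387\right) = 116011 \left(-134387\right) = -15590370257$)
$Q{\left(-575 \right)} + o = -29 - 15590370257 = -15590370286$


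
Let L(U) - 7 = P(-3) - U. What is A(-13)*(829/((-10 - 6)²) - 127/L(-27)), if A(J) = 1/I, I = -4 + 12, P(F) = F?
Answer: -6813/63488 ≈ -0.10731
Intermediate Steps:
L(U) = 4 - U (L(U) = 7 + (-3 - U) = 4 - U)
I = 8
A(J) = ⅛ (A(J) = 1/8 = ⅛)
A(-13)*(829/((-10 - 6)²) - 127/L(-27)) = (829/((-10 - 6)²) - 127/(4 - 1*(-27)))/8 = (829/((-16)²) - 127/(4 + 27))/8 = (829/256 - 127/31)/8 = (⅛)*(-6813/7936) = -6813/63488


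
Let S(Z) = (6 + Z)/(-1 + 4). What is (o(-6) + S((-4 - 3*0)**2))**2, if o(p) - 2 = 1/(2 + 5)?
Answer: 39601/441 ≈ 89.798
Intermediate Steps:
S(Z) = 2 + Z/3 (S(Z) = (6 + Z)/3 = (6 + Z)*(1/3) = 2 + Z/3)
o(p) = 15/7 (o(p) = 2 + 1/(2 + 5) = 2 + 1/7 = 15/7)
(o(-6) + S((-4 - 3*0)**2))**2 = (15/7 + (2 + (-4 - 3*0)**2/3))**2 = (15/7 + (2 + (-4 + 0)**2/3))**2 = (15/7 + (2 + (1/3)*(-4)**2))**2 = (15/7 + (2 + (1/3)*16))**2 = (15/7 + (2 + 16/3))**2 = (15/7 + 22/3)**2 = (199/21)**2 = 39601/441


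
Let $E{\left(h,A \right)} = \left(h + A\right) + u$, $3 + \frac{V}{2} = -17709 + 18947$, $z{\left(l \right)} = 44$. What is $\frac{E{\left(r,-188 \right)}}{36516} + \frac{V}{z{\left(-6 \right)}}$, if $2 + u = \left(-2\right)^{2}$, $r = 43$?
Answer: $\frac{22547057}{401676} \approx 56.132$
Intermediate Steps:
$u = 2$ ($u = -2 + \left(-2\right)^{2} = -2 + 4 = 2$)
$V = 2470$ ($V = -6 + 2 \left(-17709 + 18947\right) = -6 + 2 \cdot 1238 = -6 + 2476 = 2470$)
$E{\left(h,A \right)} = 2 + A + h$ ($E{\left(h,A \right)} = \left(h + A\right) + 2 = \left(A + h\right) + 2 = 2 + A + h$)
$\frac{E{\left(r,-188 \right)}}{36516} + \frac{V}{z{\left(-6 \right)}} = \frac{2 - 188 + 43}{36516} + \frac{2470}{44} = \left(-143\right) \frac{1}{36516} + 2470 \cdot \frac{1}{44} = - \frac{143}{36516} + \frac{1235}{22} = \frac{22547057}{401676}$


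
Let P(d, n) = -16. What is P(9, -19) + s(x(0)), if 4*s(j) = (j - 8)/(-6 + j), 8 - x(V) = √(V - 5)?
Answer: -571/36 - I*√5/18 ≈ -15.861 - 0.12423*I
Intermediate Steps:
x(V) = 8 - √(-5 + V) (x(V) = 8 - √(V - 5) = 8 - √(-5 + V))
s(j) = (-8 + j)/(4*(-6 + j)) (s(j) = ((j - 8)/(-6 + j))/4 = ((-8 + j)/(-6 + j))/4 = (-8 + j)/(4*(-6 + j)))
P(9, -19) + s(x(0)) = -16 + (-8 + (8 - √(-5 + 0)))/(4*(-6 + (8 - √(-5 + 0)))) = -16 + (-8 + (8 - √(-5)))/(4*(-6 + (8 - √(-5)))) = -16 + (-8 + (8 - I*√5))/(4*(-6 + (8 - I*√5))) = -16 + (-I*√5)/(4*(2 - I*√5)) = -16 - I*√5/(4*(2 - I*√5))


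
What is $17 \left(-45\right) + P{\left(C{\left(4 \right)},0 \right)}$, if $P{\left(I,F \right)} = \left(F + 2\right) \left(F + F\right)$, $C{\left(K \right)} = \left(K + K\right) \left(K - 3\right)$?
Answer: $-765$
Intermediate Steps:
$C{\left(K \right)} = 2 K \left(-3 + K\right)$
$P{\left(I,F \right)} = 2 F \left(2 + F\right)$ ($P{\left(I,F \right)} = \left(2 + F\right) 2 F = 2 F \left(2 + F\right)$)
$17 \left(-45\right) + P{\left(C{\left(4 \right)},0 \right)} = 17 \left(-45\right) + 2 \cdot 0 \left(2 + 0\right) = -765 + 2 \cdot 0 \cdot 2 = -765 + 0 = -765$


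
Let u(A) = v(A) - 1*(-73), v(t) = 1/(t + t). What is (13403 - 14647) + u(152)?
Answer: -355983/304 ≈ -1171.0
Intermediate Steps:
v(t) = 1/(2*t)
u(A) = 73 + 1/(2*A) (u(A) = 1/(2*A) - 1*(-73) = 1/(2*A) + 73 = 73 + 1/(2*A))
(13403 - 14647) + u(152) = (13403 - 14647) + (73 + (½)/152) = -1244 + (73 + (½)*(1/152)) = -1244 + (73 + 1/304) = -1244 + 22193/304 = -355983/304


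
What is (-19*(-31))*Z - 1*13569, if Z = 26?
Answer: 1745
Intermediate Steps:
(-19*(-31))*Z - 1*13569 = -19*(-31)*26 - 1*13569 = 589*26 - 13569 = 15314 - 13569 = 1745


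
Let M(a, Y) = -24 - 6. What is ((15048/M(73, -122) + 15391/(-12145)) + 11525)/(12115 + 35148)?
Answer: 133863802/574009135 ≈ 0.23321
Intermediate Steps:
M(a, Y) = -30
((15048/M(73, -122) + 15391/(-12145)) + 11525)/(12115 + 35148) = ((15048/(-30) + 15391/(-12145)) + 11525)/(12115 + 35148) = ((15048*(-1/30) + 15391*(-1/12145)) + 11525)/47263 = ((-2508/5 - 15391/12145) + 11525)*(1/47263) = (-6107323/12145 + 11525)*(1/47263) = (133863802/12145)*(1/47263) = 133863802/574009135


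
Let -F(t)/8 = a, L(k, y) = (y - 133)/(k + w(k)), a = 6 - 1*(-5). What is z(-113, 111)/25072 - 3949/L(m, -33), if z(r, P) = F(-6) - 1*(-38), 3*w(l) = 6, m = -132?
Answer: -3217805235/1040488 ≈ -3092.6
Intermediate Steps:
a = 11 (a = 6 + 5 = 11)
w(l) = 2 (w(l) = (⅓)*6 = 2)
L(k, y) = (-133 + y)/(2 + k) (L(k, y) = (y - 133)/(k + 2) = (-133 + y)/(2 + k))
F(t) = -88 (F(t) = -8*11 = -88)
z(r, P) = -50 (z(r, P) = -88 - 1*(-38) = -88 + 38 = -50)
z(-113, 111)/25072 - 3949/L(m, -33) = -50/25072 - 3949*(2 - 132)/(-133 - 33) = -50*1/25072 - 3949/(-166/(-130)) = -25/12536 - 3949/((-1/130*(-166))) = -25/12536 - 3949/83/65 = -25/12536 - 3949*65/83 = -25/12536 - 256685/83 = -3217805235/1040488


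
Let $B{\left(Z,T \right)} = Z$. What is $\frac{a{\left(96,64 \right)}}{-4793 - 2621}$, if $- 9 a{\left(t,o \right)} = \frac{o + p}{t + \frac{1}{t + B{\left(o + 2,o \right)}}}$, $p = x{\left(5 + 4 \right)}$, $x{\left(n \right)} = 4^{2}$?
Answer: $\frac{720}{57654971} \approx 1.2488 \cdot 10^{-5}$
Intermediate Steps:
$x{\left(n \right)} = 16$
$p = 16$
$a{\left(t,o \right)} = - \frac{16 + o}{9 \left(t + \frac{1}{2 + o + t}\right)}$ ($a{\left(t,o \right)} = - \frac{\left(o + 16\right) \frac{1}{t + \frac{1}{t + \left(o + 2\right)}}}{9} = - \frac{\left(16 + o\right) \frac{1}{t + \frac{1}{t + \left(2 + o\right)}}}{9} = - \frac{\left(16 + o\right) \frac{1}{t + \frac{1}{2 + o + t}}}{9} = - \frac{\frac{1}{t + \frac{1}{2 + o + t}} \left(16 + o\right)}{9} = - \frac{16 + o}{9 \left(t + \frac{1}{2 + o + t}\right)}$)
$\frac{a{\left(96,64 \right)}}{-4793 - 2621} = \frac{\frac{1}{9} \frac{1}{1 + 96^{2} + 96 \left(2 + 64\right)} \left(-32 - 1024 - 1536 - 64 \cdot 96 - 64 \left(2 + 64\right)\right)}{-4793 - 2621} = \frac{\frac{1}{9} \frac{1}{1 + 9216 + 96 \cdot 66} \left(-32 - 1024 - 1536 - 6144 - 64 \cdot 66\right)}{-4793 - 2621} = \frac{\frac{1}{9} \frac{1}{1 + 9216 + 6336} \left(-32 - 1024 - 1536 - 6144 - 4224\right)}{-7414} = \frac{1}{9} \cdot \frac{1}{15553} \left(-12960\right) \left(- \frac{1}{7414}\right) = \left(- \frac{1440}{15553}\right) \left(- \frac{1}{7414}\right) = \frac{720}{57654971}$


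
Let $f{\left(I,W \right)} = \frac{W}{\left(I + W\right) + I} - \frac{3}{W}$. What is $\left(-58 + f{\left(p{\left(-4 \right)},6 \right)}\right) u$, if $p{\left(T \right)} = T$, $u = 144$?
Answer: $-8856$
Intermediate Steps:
$f{\left(I,W \right)} = - \frac{3}{W} + \frac{W}{W + 2 I}$ ($f{\left(I,W \right)} = \frac{W}{W + 2 I} - \frac{3}{W} = - \frac{3}{W} + \frac{W}{W + 2 I}$)
$\left(-58 + f{\left(p{\left(-4 \right)},6 \right)}\right) u = \left(-58 + \frac{6^{2} - -24 - 18}{6 \left(6 + 2 \left(-4\right)\right)}\right) 144 = \left(-58 + \frac{36 + 24 - 18}{6 \left(6 - 8\right)}\right) 144 = \left(-58 + \frac{1}{6} \frac{1}{-2} \cdot 42\right) 144 = \left(-58 + \frac{1}{6} \left(- \frac{1}{2}\right) 42\right) 144 = \left(-58 - \frac{7}{2}\right) 144 = \left(- \frac{123}{2}\right) 144 = -8856$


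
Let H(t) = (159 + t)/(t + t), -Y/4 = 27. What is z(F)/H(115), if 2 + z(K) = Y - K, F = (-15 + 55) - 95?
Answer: -6325/137 ≈ -46.168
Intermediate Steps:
Y = -108 (Y = -4*27 = -108)
F = -55 (F = 40 - 95 = -55)
z(K) = -110 - K (z(K) = -2 + (-108 - K) = -110 - K)
H(t) = (159 + t)/(2*t) (H(t) = (159 + t)/((2*t)) = (159 + t)*(1/(2*t)) = (159 + t)/(2*t))
z(F)/H(115) = (-110 - 1*(-55))/(((½)*(159 + 115)/115)) = (-110 + 55)/(((½)*(1/115)*274)) = -55/137/115 = -55*115/137 = -6325/137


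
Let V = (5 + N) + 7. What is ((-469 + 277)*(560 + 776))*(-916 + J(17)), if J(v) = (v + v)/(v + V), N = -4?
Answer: 5865403392/25 ≈ 2.3462e+8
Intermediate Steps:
V = 8 (V = (5 - 4) + 7 = 1 + 7 = 8)
J(v) = 2*v/(8 + v) (J(v) = (v + v)/(v + 8) = (2*v)/(8 + v) = 2*v/(8 + v))
((-469 + 277)*(560 + 776))*(-916 + J(17)) = ((-469 + 277)*(560 + 776))*(-916 + 2*17/(8 + 17)) = (-192*1336)*(-916 + 2*17/25) = -256512*(-916 + 2*17*(1/25)) = -256512*(-916 + 34/25) = -256512*(-22866/25) = 5865403392/25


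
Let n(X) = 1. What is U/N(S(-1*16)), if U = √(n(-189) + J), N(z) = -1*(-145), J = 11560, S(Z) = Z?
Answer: √11561/145 ≈ 0.74153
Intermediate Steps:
N(z) = 145
U = √11561 (U = √(1 + 11560) = √11561 ≈ 107.52)
U/N(S(-1*16)) = √11561/145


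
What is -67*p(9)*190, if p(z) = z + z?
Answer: -229140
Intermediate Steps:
p(z) = 2*z
-67*p(9)*190 = -134*9*190 = -67*18*190 = -1206*190 = -229140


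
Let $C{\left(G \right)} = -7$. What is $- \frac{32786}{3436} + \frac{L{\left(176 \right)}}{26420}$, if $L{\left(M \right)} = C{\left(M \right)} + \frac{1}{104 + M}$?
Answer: $- \frac{60636111181}{6354538400} \approx -9.5422$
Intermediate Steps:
$L{\left(M \right)} = -7 + \frac{1}{104 + M}$
$- \frac{32786}{3436} + \frac{L{\left(176 \right)}}{26420} = - \frac{32786}{3436} + \frac{\frac{1}{104 + 176} \left(-727 - 1232\right)}{26420} = \left(-32786\right) \frac{1}{3436} + \frac{-727 - 1232}{280} \cdot \frac{1}{26420} = - \frac{16393}{1718} + \frac{1}{280} \left(-1959\right) \frac{1}{26420} = - \frac{16393}{1718} - \frac{1959}{7397600} = - \frac{60636111181}{6354538400}$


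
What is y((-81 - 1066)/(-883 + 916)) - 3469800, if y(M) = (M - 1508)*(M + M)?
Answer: -3661822366/1089 ≈ -3.3626e+6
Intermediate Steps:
y(M) = 2*M*(-1508 + M) (y(M) = (-1508 + M)*(2*M) = 2*M*(-1508 + M))
y((-81 - 1066)/(-883 + 916)) - 3469800 = 2*((-81 - 1066)/(-883 + 916))*(-1508 + (-81 - 1066)/(-883 + 916)) - 3469800 = 2*(-1147/33)*(-1508 - 1147/33) - 3469800 = 2*(-1147/33)*(-50911/33) - 3469800 = 116789834/1089 - 3469800 = -3661822366/1089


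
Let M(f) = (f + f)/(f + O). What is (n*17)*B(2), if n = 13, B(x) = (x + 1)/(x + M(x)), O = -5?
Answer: 1989/2 ≈ 994.50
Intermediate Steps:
M(f) = 2*f/(-5 + f) (M(f) = (f + f)/(f - 5) = (2*f)/(-5 + f) = 2*f/(-5 + f))
B(x) = (1 + x)/(x + 2*x/(-5 + x)) (B(x) = (x + 1)/(x + 2*x/(-5 + x)) = (1 + x)/(x + 2*x/(-5 + x)))
(n*17)*B(2) = (13*17)*((1 + 2)*(-5 + 2)/(2*(-3 + 2))) = 221*((½)*3*(-3)/(-1)) = 221*((½)*(-1)*3*(-3)) = 221*(9/2) = 1989/2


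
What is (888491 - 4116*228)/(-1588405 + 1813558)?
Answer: -49957/225153 ≈ -0.22188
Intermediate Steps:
(888491 - 4116*228)/(-1588405 + 1813558) = (888491 - 938448)/225153 = -49957*1/225153 = -49957/225153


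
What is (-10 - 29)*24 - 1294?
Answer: -2230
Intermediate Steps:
(-10 - 29)*24 - 1294 = -39*24 - 1294 = -936 - 1294 = -2230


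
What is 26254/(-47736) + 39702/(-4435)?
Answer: -1005825581/105854580 ≈ -9.5020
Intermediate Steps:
26254/(-47736) + 39702/(-4435) = 26254*(-1/47736) + 39702*(-1/4435) = -13127/23868 - 39702/4435 = -1005825581/105854580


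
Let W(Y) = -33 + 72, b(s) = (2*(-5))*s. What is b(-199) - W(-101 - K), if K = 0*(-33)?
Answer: 1951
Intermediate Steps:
K = 0
b(s) = -10*s
W(Y) = 39
b(-199) - W(-101 - K) = -10*(-199) - 1*39 = 1990 - 39 = 1951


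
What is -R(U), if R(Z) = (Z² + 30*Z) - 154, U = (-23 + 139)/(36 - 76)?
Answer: 23259/100 ≈ 232.59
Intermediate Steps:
U = -29/10 (U = 116/(-40) = 116*(-1/40) = -29/10 ≈ -2.9000)
R(Z) = -154 + Z² + 30*Z
-R(U) = -(-154 + (-29/10)² + 30*(-29/10)) = -(-154 + 841/100 - 87) = -1*(-23259/100) = 23259/100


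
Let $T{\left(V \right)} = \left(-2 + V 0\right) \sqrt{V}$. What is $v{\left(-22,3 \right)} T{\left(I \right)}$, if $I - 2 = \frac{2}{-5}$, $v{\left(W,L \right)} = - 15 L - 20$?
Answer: $52 \sqrt{10} \approx 164.44$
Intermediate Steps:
$v{\left(W,L \right)} = -20 - 15 L$
$I = \frac{8}{5}$ ($I = 2 + \frac{2}{-5} = 2 + 2 \left(- \frac{1}{5}\right) = 2 - \frac{2}{5} = \frac{8}{5} \approx 1.6$)
$T{\left(V \right)} = - 2 \sqrt{V}$ ($T{\left(V \right)} = \left(-2 + 0\right) \sqrt{V} = - 2 \sqrt{V}$)
$v{\left(-22,3 \right)} T{\left(I \right)} = \left(-20 - 45\right) \left(- 2 \sqrt{\frac{8}{5}}\right) = \left(-20 - 45\right) \left(- 2 \frac{2 \sqrt{10}}{5}\right) = - 65 \left(- \frac{4 \sqrt{10}}{5}\right) = 52 \sqrt{10}$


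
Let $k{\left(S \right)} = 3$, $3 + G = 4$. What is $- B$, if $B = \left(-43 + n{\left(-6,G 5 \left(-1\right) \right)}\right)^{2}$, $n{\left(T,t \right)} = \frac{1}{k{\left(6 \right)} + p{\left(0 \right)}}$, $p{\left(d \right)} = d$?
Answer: $- \frac{16384}{9} \approx -1820.4$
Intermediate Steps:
$G = 1$ ($G = -3 + 4 = 1$)
$n{\left(T,t \right)} = \frac{1}{3}$ ($n{\left(T,t \right)} = \frac{1}{3 + 0} = \frac{1}{3}$)
$B = \frac{16384}{9}$ ($B = \left(-43 + \frac{1}{3}\right)^{2} = \left(- \frac{128}{3}\right)^{2} = \frac{16384}{9} \approx 1820.4$)
$- B = \left(-1\right) \frac{16384}{9} = - \frac{16384}{9}$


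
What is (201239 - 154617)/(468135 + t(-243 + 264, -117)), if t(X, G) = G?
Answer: 23311/234009 ≈ 0.099616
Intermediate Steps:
(201239 - 154617)/(468135 + t(-243 + 264, -117)) = (201239 - 154617)/(468135 - 117) = 46622/468018 = 46622*(1/468018) = 23311/234009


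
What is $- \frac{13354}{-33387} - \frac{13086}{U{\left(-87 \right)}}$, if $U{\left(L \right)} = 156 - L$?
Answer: $- \frac{16061380}{300483} \approx -53.452$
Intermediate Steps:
$- \frac{13354}{-33387} - \frac{13086}{U{\left(-87 \right)}} = - \frac{13354}{-33387} - \frac{13086}{156 - -87} = \left(-13354\right) \left(- \frac{1}{33387}\right) - \frac{13086}{156 + 87} = \frac{13354}{33387} - \frac{13086}{243} = \frac{13354}{33387} - \frac{1454}{27} = - \frac{16061380}{300483}$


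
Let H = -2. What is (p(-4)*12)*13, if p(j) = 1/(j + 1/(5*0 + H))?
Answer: -104/3 ≈ -34.667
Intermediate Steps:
p(j) = 1/(-½ + j) (p(j) = 1/(j + 1/(5*0 - 2)) = 1/(j + 1/(0 - 2)) = 1/(j + 1/(-2)) = 1/(j - ½) = 1/(-½ + j))
(p(-4)*12)*13 = ((2/(-1 + 2*(-4)))*12)*13 = ((2/(-1 - 8))*12)*13 = ((2/(-9))*12)*13 = ((2*(-⅑))*12)*13 = -2/9*12*13 = -8/3*13 = -104/3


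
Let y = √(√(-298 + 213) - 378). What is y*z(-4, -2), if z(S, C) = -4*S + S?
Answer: 12*√(-378 + I*√85) ≈ 2.845 + 233.32*I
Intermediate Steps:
z(S, C) = -3*S
y = √(-378 + I*√85) (y = √(√(-85) - 378) = √(I*√85 - 378) = √(-378 + I*√85) ≈ 0.2371 + 19.444*I)
y*z(-4, -2) = √(-378 + I*√85)*(-3*(-4)) = √(-378 + I*√85)*12 = 12*√(-378 + I*√85)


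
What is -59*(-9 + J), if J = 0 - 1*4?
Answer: 767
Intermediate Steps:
J = -4 (J = 0 - 4 = -4)
-59*(-9 + J) = -59*(-9 - 4) = -59*(-13) = 767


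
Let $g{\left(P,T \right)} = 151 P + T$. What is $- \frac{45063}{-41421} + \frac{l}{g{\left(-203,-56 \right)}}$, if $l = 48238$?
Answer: $- \frac{204742177}{423999163} \approx -0.48288$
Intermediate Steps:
$g{\left(P,T \right)} = T + 151 P$
$- \frac{45063}{-41421} + \frac{l}{g{\left(-203,-56 \right)}} = - \frac{45063}{-41421} + \frac{48238}{-56 + 151 \left(-203\right)} = \left(-45063\right) \left(- \frac{1}{41421}\right) + \frac{48238}{-56 - 30653} = \frac{15021}{13807} + \frac{48238}{-30709} = \frac{15021}{13807} + 48238 \left(- \frac{1}{30709}\right) = \frac{15021}{13807} - \frac{48238}{30709} = - \frac{204742177}{423999163}$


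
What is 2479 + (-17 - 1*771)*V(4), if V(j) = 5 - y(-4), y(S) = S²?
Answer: 11147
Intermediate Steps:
V(j) = -11 (V(j) = 5 - 1*(-4)² = 5 - 1*16 = 5 - 16 = -11)
2479 + (-17 - 1*771)*V(4) = 2479 + (-17 - 1*771)*(-11) = 2479 + (-17 - 771)*(-11) = 2479 - 788*(-11) = 2479 + 8668 = 11147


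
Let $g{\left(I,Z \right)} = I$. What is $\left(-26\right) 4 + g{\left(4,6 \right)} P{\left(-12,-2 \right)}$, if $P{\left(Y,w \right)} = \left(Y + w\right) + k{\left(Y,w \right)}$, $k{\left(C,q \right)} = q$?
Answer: $-168$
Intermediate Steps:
$P{\left(Y,w \right)} = Y + 2 w$ ($P{\left(Y,w \right)} = \left(Y + w\right) + w = Y + 2 w$)
$\left(-26\right) 4 + g{\left(4,6 \right)} P{\left(-12,-2 \right)} = \left(-26\right) 4 + 4 \left(-12 + 2 \left(-2\right)\right) = -104 + 4 \left(-12 - 4\right) = -104 + 4 \left(-16\right) = -104 - 64 = -168$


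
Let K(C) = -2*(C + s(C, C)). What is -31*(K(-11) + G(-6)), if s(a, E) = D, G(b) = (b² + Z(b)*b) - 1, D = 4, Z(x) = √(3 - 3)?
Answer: -1519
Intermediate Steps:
Z(x) = 0 (Z(x) = √0 = 0)
G(b) = -1 + b² (G(b) = (b² + 0*b) - 1 = (b² + 0) - 1 = b² - 1 = -1 + b²)
s(a, E) = 4
K(C) = -8 - 2*C (K(C) = -2*(C + 4) = -2*(4 + C) = -8 - 2*C)
-31*(K(-11) + G(-6)) = -31*((-8 - 2*(-11)) + (-1 + (-6)²)) = -31*((-8 + 22) + (-1 + 36)) = -31*(14 + 35) = -31*49 = -1519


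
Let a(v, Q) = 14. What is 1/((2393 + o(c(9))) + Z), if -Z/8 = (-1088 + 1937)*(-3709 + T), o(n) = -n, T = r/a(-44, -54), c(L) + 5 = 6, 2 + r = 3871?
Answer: 7/163218316 ≈ 4.2887e-8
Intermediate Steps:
r = 3869 (r = -2 + 3871 = 3869)
c(L) = 1 (c(L) = -5 + 6 = 1)
T = 3869/14 ≈ 276.36
Z = 163201572/7 (Z = -8*(-1088 + 1937)*(-3709 + 3869/14) = -6792*(-48057)/14 = -8*(-40800393/14) = 163201572/7 ≈ 2.3314e+7)
1/((2393 + o(c(9))) + Z) = 1/((2393 - 1*1) + 163201572/7) = 1/((2393 - 1) + 163201572/7) = 1/(2392 + 163201572/7) = 1/(163218316/7) = 7/163218316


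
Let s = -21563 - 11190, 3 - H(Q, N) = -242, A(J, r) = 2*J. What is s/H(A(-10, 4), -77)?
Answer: -4679/35 ≈ -133.69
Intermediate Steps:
H(Q, N) = 245 (H(Q, N) = 3 - 1*(-242) = 3 + 242 = 245)
s = -32753
s/H(A(-10, 4), -77) = -32753/245 = -32753*1/245 = -4679/35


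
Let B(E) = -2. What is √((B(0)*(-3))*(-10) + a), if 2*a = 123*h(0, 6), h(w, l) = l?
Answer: √309 ≈ 17.578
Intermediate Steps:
a = 369 (a = (123*6)/2 = (½)*738 = 369)
√((B(0)*(-3))*(-10) + a) = √(-2*(-3)*(-10) + 369) = √(6*(-10) + 369) = √(-60 + 369) = √309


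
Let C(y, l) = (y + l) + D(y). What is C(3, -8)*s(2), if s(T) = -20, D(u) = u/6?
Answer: 90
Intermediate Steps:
D(u) = u/6 (D(u) = u*(⅙) = u/6)
C(y, l) = l + 7*y/6 (C(y, l) = (y + l) + y/6 = (l + y) + y/6 = l + 7*y/6)
C(3, -8)*s(2) = (-8 + (7/6)*3)*(-20) = (-8 + 7/2)*(-20) = -9/2*(-20) = 90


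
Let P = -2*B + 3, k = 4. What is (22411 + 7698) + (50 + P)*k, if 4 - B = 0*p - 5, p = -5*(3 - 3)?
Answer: 30249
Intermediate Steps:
p = 0 (p = -5*0 = 0)
B = 9 (B = 4 - (0*0 - 5) = 4 - (0 - 5) = 4 - 1*(-5) = 4 + 5 = 9)
P = -15 (P = -2*9 + 3 = -18 + 3 = -15)
(22411 + 7698) + (50 + P)*k = (22411 + 7698) + (50 - 15)*4 = 30109 + 35*4 = 30109 + 140 = 30249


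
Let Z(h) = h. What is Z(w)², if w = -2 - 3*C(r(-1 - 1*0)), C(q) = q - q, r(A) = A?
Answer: 4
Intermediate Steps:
C(q) = 0
w = -2 (w = -2 - 3*0 = -2 + 0 = -2)
Z(w)² = (-2)² = 4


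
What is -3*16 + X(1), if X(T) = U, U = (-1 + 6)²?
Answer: -23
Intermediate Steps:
U = 25 (U = 5² = 25)
X(T) = 25
-3*16 + X(1) = -3*16 + 25 = -48 + 25 = -23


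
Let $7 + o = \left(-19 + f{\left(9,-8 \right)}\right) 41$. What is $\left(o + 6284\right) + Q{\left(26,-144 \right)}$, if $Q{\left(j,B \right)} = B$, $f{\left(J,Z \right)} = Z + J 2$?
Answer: $5764$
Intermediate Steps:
$f{\left(J,Z \right)} = Z + 2 J$
$o = -376$ ($o = -7 + \left(-19 + \left(-8 + 2 \cdot 9\right)\right) 41 = -7 + \left(-19 + \left(-8 + 18\right)\right) 41 = -7 + \left(-19 + 10\right) 41 = -7 - 369 = -376$)
$\left(o + 6284\right) + Q{\left(26,-144 \right)} = \left(-376 + 6284\right) - 144 = 5908 - 144 = 5764$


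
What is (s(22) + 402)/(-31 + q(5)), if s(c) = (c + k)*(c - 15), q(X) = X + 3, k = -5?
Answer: -521/23 ≈ -22.652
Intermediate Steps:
q(X) = 3 + X
s(c) = (-15 + c)*(-5 + c) (s(c) = (c - 5)*(c - 15) = (-5 + c)*(-15 + c) = (-15 + c)*(-5 + c))
(s(22) + 402)/(-31 + q(5)) = ((75 + 22**2 - 20*22) + 402)/(-31 + (3 + 5)) = ((75 + 484 - 440) + 402)/(-31 + 8) = (119 + 402)/(-23) = 521*(-1/23) = -521/23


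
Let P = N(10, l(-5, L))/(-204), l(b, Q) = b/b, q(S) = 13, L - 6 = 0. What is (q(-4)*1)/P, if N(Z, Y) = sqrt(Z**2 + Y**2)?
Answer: -2652*sqrt(101)/101 ≈ -263.88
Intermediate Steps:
L = 6 (L = 6 + 0 = 6)
l(b, Q) = 1
N(Z, Y) = sqrt(Y**2 + Z**2)
P = -sqrt(101)/204 (P = sqrt(1**2 + 10**2)/(-204) = sqrt(1 + 100)*(-1/204) = sqrt(101)*(-1/204) = -sqrt(101)/204 ≈ -0.049264)
(q(-4)*1)/P = (13*1)/((-sqrt(101)/204)) = 13*(-204*sqrt(101)/101) = -2652*sqrt(101)/101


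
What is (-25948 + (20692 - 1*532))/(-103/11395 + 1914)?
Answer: -65954260/21809927 ≈ -3.0240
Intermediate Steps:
(-25948 + (20692 - 1*532))/(-103/11395 + 1914) = (-25948 + (20692 - 532))/(-103*1/11395 + 1914) = (-25948 + 20160)/(-103/11395 + 1914) = -5788/21809927/11395 = -5788*11395/21809927 = -65954260/21809927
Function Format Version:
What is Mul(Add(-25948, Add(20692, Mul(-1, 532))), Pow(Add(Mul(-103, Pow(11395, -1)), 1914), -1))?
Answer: Rational(-65954260, 21809927) ≈ -3.0240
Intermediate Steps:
Mul(Add(-25948, Add(20692, Mul(-1, 532))), Pow(Add(Mul(-103, Pow(11395, -1)), 1914), -1)) = Mul(Add(-25948, Add(20692, -532)), Pow(Add(Mul(-103, Rational(1, 11395)), 1914), -1)) = Mul(Add(-25948, 20160), Pow(Add(Rational(-103, 11395), 1914), -1)) = Mul(-5788, Pow(Rational(21809927, 11395), -1)) = Mul(-5788, Rational(11395, 21809927)) = Rational(-65954260, 21809927)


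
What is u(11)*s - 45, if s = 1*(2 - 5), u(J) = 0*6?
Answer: -45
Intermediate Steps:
u(J) = 0
s = -3 (s = 1*(-3) = -3)
u(11)*s - 45 = 0*(-3) - 45 = 0 - 45 = -45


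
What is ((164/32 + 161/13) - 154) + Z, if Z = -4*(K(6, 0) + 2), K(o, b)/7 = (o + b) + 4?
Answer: -44147/104 ≈ -424.49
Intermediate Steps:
K(o, b) = 28 + 7*b + 7*o (K(o, b) = 7*((o + b) + 4) = 7*((b + o) + 4) = 7*(4 + b + o) = 28 + 7*b + 7*o)
Z = -288 (Z = -4*((28 + 7*0 + 7*6) + 2) = -4*((28 + 0 + 42) + 2) = -4*(70 + 2) = -4*72 = -288)
((164/32 + 161/13) - 154) + Z = ((164/32 + 161/13) - 154) - 288 = ((164*(1/32) + 161*(1/13)) - 154) - 288 = ((41/8 + 161/13) - 154) - 288 = (1821/104 - 154) - 288 = -14195/104 - 288 = -44147/104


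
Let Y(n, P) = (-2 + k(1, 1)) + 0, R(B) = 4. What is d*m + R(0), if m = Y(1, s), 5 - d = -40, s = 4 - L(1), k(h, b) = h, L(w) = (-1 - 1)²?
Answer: -41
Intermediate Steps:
L(w) = 4 (L(w) = (-2)² = 4)
s = 0 (s = 4 - 1*4 = 4 - 4 = 0)
d = 45 (d = 5 - 1*(-40) = 5 + 40 = 45)
Y(n, P) = -1 (Y(n, P) = (-2 + 1) + 0 = -1 + 0 = -1)
m = -1
d*m + R(0) = 45*(-1) + 4 = -45 + 4 = -41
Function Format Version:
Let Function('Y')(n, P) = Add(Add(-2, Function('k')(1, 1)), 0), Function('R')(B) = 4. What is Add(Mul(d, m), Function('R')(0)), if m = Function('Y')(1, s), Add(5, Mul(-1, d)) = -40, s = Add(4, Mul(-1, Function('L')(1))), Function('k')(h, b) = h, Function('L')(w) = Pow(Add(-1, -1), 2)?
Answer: -41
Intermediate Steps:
Function('L')(w) = 4 (Function('L')(w) = Pow(-2, 2) = 4)
s = 0 (s = Add(4, Mul(-1, 4)) = Add(4, -4) = 0)
d = 45 (d = Add(5, Mul(-1, -40)) = Add(5, 40) = 45)
Function('Y')(n, P) = -1 (Function('Y')(n, P) = Add(Add(-2, 1), 0) = Add(-1, 0) = -1)
m = -1
Add(Mul(d, m), Function('R')(0)) = Add(Mul(45, -1), 4) = Add(-45, 4) = -41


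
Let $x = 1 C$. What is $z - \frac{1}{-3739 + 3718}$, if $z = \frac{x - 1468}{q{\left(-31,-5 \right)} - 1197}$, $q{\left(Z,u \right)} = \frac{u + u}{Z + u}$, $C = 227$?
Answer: $\frac{490639}{452361} \approx 1.0846$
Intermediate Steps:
$q{\left(Z,u \right)} = \frac{2 u}{Z + u}$
$x = 227$ ($x = 1 \cdot 227 = 227$)
$z = \frac{22338}{21541}$ ($z = \frac{227 - 1468}{2 \left(-5\right) \frac{1}{-31 - 5} - 1197} = - \frac{1241}{2 \left(-5\right) \frac{1}{-36} - 1197} = - \frac{1241}{2 \left(-5\right) \left(- \frac{1}{36}\right) - 1197} = - \frac{1241}{\frac{5}{18} - 1197} = - \frac{1241}{- \frac{21541}{18}} = \left(-1241\right) \left(- \frac{18}{21541}\right) = \frac{22338}{21541} \approx 1.037$)
$z - \frac{1}{-3739 + 3718} = \frac{22338}{21541} - \frac{1}{-3739 + 3718} = \frac{22338}{21541} - \frac{1}{-21} = \frac{22338}{21541} - - \frac{1}{21} = \frac{22338}{21541} + \frac{1}{21} = \frac{490639}{452361}$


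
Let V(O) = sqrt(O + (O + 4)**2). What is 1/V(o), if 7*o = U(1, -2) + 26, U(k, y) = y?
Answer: 7*sqrt(718)/1436 ≈ 0.13062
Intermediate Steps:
o = 24/7 (o = (-2 + 26)/7 = (1/7)*24 = 24/7 ≈ 3.4286)
V(O) = sqrt(O + (4 + O)**2)
1/V(o) = 1/(sqrt(24/7 + (4 + 24/7)**2)) = 1/(sqrt(24/7 + (52/7)**2)) = 1/(sqrt(24/7 + 2704/49)) = 1/(sqrt(2872/49)) = 1/(2*sqrt(718)/7) = 7*sqrt(718)/1436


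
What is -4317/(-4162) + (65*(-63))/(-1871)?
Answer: 25120497/7787102 ≈ 3.2259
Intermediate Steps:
-4317/(-4162) + (65*(-63))/(-1871) = -4317*(-1/4162) - 4095*(-1/1871) = 4317/4162 + 4095/1871 = 25120497/7787102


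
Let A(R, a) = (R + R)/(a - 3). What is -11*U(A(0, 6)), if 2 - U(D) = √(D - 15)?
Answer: -22 + 11*I*√15 ≈ -22.0 + 42.603*I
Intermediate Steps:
A(R, a) = 2*R/(-3 + a) (A(R, a) = (2*R)/(-3 + a) = 2*R/(-3 + a))
U(D) = 2 - √(-15 + D) (U(D) = 2 - √(D - 15) = 2 - √(-15 + D))
-11*U(A(0, 6)) = -11*(2 - √(-15 + 2*0/(-3 + 6))) = -11*(2 - √(-15 + 2*0/3)) = -11*(2 - √(-15 + 2*0*(⅓))) = -11*(2 - √(-15 + 0)) = -11*(2 - √(-15)) = -11*(2 - I*√15) = -22 + 11*I*√15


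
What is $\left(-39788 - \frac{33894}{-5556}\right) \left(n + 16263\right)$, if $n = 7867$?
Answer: $- \frac{444450940535}{463} \approx -9.5994 \cdot 10^{8}$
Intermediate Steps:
$\left(-39788 - \frac{33894}{-5556}\right) \left(n + 16263\right) = \left(-39788 - \frac{33894}{-5556}\right) \left(7867 + 16263\right) = \left(-39788 - - \frac{5649}{926}\right) 24130 = \left(-39788 + \frac{5649}{926}\right) 24130 = \left(- \frac{36838039}{926}\right) 24130 = - \frac{444450940535}{463}$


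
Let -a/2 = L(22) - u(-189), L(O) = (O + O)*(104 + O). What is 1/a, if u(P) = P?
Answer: -1/11466 ≈ -8.7214e-5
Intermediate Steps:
L(O) = 2*O*(104 + O) (L(O) = (2*O)*(104 + O) = 2*O*(104 + O))
a = -11466 (a = -2*(2*22*(104 + 22) - 1*(-189)) = -2*(2*22*126 + 189) = -2*(5544 + 189) = -2*5733 = -11466)
1/a = 1/(-11466) = -1/11466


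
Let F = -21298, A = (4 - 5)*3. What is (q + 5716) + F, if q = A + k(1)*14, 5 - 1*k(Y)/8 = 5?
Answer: -15585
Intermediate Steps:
A = -3 (A = -1*3 = -3)
k(Y) = 0 (k(Y) = 40 - 8*5 = 40 - 40 = 0)
q = -3 (q = -3 + 0*14 = -3 + 0 = -3)
(q + 5716) + F = (-3 + 5716) - 21298 = 5713 - 21298 = -15585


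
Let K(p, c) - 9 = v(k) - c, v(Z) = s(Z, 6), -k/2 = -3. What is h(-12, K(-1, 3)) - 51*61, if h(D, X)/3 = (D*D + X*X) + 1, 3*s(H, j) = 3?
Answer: -2529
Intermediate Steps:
k = 6 (k = -2*(-3) = 6)
s(H, j) = 1 (s(H, j) = (⅓)*3 = 1)
v(Z) = 1
K(p, c) = 10 - c (K(p, c) = 9 + (1 - c) = 10 - c)
h(D, X) = 3 + 3*D² + 3*X² (h(D, X) = 3*((D*D + X*X) + 1) = 3*((D² + X²) + 1) = 3*(1 + D² + X²) = 3 + 3*D² + 3*X²)
h(-12, K(-1, 3)) - 51*61 = (3 + 3*(-12)² + 3*(10 - 1*3)²) - 51*61 = (3 + 3*144 + 3*(10 - 3)²) - 3111 = (3 + 432 + 3*7²) - 3111 = (3 + 432 + 3*49) - 3111 = (3 + 432 + 147) - 3111 = 582 - 3111 = -2529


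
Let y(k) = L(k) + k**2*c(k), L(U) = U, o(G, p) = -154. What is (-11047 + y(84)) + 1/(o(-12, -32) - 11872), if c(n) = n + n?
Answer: 14123875569/12026 ≈ 1.1744e+6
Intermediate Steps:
c(n) = 2*n
y(k) = k + 2*k**3 (y(k) = k + k**2*(2*k) = k + 2*k**3)
(-11047 + y(84)) + 1/(o(-12, -32) - 11872) = (-11047 + (84 + 2*84**3)) + 1/(-154 - 11872) = (-11047 + (84 + 2*592704)) + 1/(-12026) = (-11047 + (84 + 1185408)) - 1/12026 = (-11047 + 1185492) - 1/12026 = 1174445 - 1/12026 = 14123875569/12026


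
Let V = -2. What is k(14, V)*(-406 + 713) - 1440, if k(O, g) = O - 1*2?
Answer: 2244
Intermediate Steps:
k(O, g) = -2 + O (k(O, g) = O - 2 = -2 + O)
k(14, V)*(-406 + 713) - 1440 = (-2 + 14)*(-406 + 713) - 1440 = 12*307 - 1440 = 3684 - 1440 = 2244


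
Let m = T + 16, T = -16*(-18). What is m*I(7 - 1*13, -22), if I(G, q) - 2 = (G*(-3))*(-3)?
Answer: -15808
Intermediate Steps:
I(G, q) = 2 + 9*G (I(G, q) = 2 + (G*(-3))*(-3) = 2 - 3*G*(-3) = 2 + 9*G)
T = 288
m = 304 (m = 288 + 16 = 304)
m*I(7 - 1*13, -22) = 304*(2 + 9*(7 - 1*13)) = 304*(2 + 9*(7 - 13)) = 304*(2 + 9*(-6)) = 304*(2 - 54) = 304*(-52) = -15808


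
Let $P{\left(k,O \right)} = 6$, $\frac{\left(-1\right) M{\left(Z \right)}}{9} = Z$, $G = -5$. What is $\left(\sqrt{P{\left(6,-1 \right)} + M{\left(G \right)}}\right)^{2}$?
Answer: $51$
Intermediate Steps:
$M{\left(Z \right)} = - 9 Z$
$\left(\sqrt{P{\left(6,-1 \right)} + M{\left(G \right)}}\right)^{2} = \left(\sqrt{6 - -45}\right)^{2} = \left(\sqrt{6 + 45}\right)^{2} = \left(\sqrt{51}\right)^{2} = 51$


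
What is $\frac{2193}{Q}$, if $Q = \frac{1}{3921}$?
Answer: $8598753$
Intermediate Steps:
$Q = \frac{1}{3921} \approx 0.00025504$
$\frac{2193}{Q} = 2193 \frac{1}{\frac{1}{3921}} = 2193 \cdot 3921 = 8598753$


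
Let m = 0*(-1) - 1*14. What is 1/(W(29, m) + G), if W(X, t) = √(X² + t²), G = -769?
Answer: -769/590324 - √1037/590324 ≈ -0.0013572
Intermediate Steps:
m = -14 (m = 0 - 14 = -14)
1/(W(29, m) + G) = 1/(√(29² + (-14)²) - 769) = 1/(√(841 + 196) - 769) = 1/(√1037 - 769) = 1/(-769 + √1037)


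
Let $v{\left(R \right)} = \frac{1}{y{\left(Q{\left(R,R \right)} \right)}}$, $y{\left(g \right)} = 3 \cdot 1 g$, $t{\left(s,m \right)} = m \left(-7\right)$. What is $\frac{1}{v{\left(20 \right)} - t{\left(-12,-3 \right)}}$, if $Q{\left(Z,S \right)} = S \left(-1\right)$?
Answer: $- \frac{60}{1261} \approx -0.047581$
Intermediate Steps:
$Q{\left(Z,S \right)} = - S$
$t{\left(s,m \right)} = - 7 m$
$y{\left(g \right)} = 3 g$
$v{\left(R \right)} = - \frac{1}{3 R}$ ($v{\left(R \right)} = \frac{1}{3 \left(- R\right)} = \frac{1}{\left(-3\right) R} = - \frac{1}{3 R}$)
$\frac{1}{v{\left(20 \right)} - t{\left(-12,-3 \right)}} = \frac{1}{- \frac{1}{3 \cdot 20} - \left(-7\right) \left(-3\right)} = \frac{1}{\left(- \frac{1}{3}\right) \frac{1}{20} - 21} = \frac{1}{- \frac{1}{60} - 21} = \frac{1}{- \frac{1261}{60}} = - \frac{60}{1261}$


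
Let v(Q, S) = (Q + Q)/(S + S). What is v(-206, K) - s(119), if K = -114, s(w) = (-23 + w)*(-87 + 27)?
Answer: 328423/57 ≈ 5761.8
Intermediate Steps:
s(w) = 1380 - 60*w (s(w) = (-23 + w)*(-60) = 1380 - 60*w)
v(Q, S) = Q/S (v(Q, S) = (2*Q)/((2*S)) = (2*Q)*(1/(2*S)) = Q/S)
v(-206, K) - s(119) = -206/(-114) - (1380 - 60*119) = -206*(-1/114) - (1380 - 7140) = 103/57 - 1*(-5760) = 103/57 + 5760 = 328423/57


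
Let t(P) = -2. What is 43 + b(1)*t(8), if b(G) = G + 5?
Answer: 31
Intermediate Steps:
b(G) = 5 + G
43 + b(1)*t(8) = 43 + (5 + 1)*(-2) = 43 + 6*(-2) = 43 - 12 = 31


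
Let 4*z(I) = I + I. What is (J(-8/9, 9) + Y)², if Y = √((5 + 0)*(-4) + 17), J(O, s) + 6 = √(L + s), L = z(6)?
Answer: (-6 + 2*√3 + I*√3)² ≈ 3.4308 - 8.7846*I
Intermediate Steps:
z(I) = I/2 (z(I) = (I + I)/4 = (2*I)/4 = I/2)
L = 3 (L = (½)*6 = 3)
J(O, s) = -6 + √(3 + s)
Y = I*√3 (Y = √(5*(-4) + 17) = √(-20 + 17) = √(-3) = I*√3 ≈ 1.732*I)
(J(-8/9, 9) + Y)² = ((-6 + √(3 + 9)) + I*√3)² = ((-6 + √12) + I*√3)² = ((-6 + 2*√3) + I*√3)² = (-6 + 2*√3 + I*√3)²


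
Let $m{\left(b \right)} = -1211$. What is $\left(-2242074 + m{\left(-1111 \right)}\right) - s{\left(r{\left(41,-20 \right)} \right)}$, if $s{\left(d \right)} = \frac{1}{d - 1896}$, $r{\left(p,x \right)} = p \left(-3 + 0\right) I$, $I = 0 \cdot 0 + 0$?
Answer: $- \frac{4253268359}{1896} \approx -2.2433 \cdot 10^{6}$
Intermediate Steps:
$I = 0$ ($I = 0 + 0 = 0$)
$r{\left(p,x \right)} = 0$ ($r{\left(p,x \right)} = p \left(-3 + 0\right) 0 = p \left(-3\right) 0 = - 3 p 0 = 0$)
$s{\left(d \right)} = \frac{1}{-1896 + d}$
$\left(-2242074 + m{\left(-1111 \right)}\right) - s{\left(r{\left(41,-20 \right)} \right)} = \left(-2242074 - 1211\right) - \frac{1}{-1896 + 0} = -2243285 - \frac{1}{-1896} = -2243285 - - \frac{1}{1896} = -2243285 + \frac{1}{1896} = - \frac{4253268359}{1896}$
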